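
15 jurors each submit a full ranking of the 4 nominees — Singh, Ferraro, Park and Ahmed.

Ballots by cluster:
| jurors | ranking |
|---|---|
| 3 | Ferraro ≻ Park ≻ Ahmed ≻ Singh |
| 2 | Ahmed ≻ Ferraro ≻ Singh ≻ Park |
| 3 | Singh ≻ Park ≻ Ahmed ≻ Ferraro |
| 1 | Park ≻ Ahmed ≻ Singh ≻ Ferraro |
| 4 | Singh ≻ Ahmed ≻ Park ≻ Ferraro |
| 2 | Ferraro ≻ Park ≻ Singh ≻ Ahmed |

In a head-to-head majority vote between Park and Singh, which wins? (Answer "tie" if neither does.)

Ballots ranking Park above Singh: 3 + 1 + 2 = 6.
Ballots ranking Singh above Park: 15 − 6 = 9.
Singh wins the head-to-head 9–6.

Singh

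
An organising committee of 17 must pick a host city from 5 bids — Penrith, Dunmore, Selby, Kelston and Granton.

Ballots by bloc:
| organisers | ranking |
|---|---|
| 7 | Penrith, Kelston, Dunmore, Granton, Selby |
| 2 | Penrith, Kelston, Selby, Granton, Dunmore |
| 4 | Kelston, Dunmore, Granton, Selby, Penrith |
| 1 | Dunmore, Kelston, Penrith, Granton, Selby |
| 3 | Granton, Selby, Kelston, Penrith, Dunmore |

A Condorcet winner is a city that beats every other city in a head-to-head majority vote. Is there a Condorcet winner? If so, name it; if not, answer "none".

Check each pair by majority over 17 ballots:
Penrith vs Dunmore: 12 to 5, Penrith.
Penrith vs Selby: Penrith preferred on 7+2+1 = 10 ballots; Penrith wins 10–7.
Penrith vs Kelston: Penrith preferred on 7+2 = 9 ballots; Penrith wins 9–8.
Penrith vs Granton: Penrith is ranked higher on 7+2+1 = 10 ballots, Granton on 7. Penrith wins 10–7.
Dunmore vs Selby: Dunmore is ranked higher on 7+4+1 = 12 ballots, Selby on 5. Dunmore wins 12–5.
Dunmore–Kelston: Kelston 16–1.
Dunmore vs Granton: Dunmore, 12–5.
Selby–Kelston: Kelston 14–3.
Selby vs Granton: Granton, 15–2.
Kelston vs Granton: Kelston, 14–3.
Only Penrith has no losses; Penrith is the Condorcet winner.

Penrith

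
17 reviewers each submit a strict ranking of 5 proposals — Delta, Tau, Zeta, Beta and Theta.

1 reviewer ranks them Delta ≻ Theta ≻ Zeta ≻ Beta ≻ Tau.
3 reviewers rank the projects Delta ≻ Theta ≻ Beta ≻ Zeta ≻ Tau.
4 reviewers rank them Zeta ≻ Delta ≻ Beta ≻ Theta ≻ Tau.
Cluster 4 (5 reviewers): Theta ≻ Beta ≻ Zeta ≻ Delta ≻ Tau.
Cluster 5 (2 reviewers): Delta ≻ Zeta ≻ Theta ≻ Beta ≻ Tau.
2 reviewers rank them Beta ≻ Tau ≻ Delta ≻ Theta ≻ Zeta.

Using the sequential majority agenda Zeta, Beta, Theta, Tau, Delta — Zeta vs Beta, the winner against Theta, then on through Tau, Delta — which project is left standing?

Delta

Round 1: Zeta vs Beta — 7–10, Beta advances.
Round 2: Beta vs Theta — 6–11, Theta advances.
Round 3: Theta vs Tau — 15–2, Theta advances.
Round 4: Theta vs Delta — 5–12, Delta advances.
The agenda winner is Delta.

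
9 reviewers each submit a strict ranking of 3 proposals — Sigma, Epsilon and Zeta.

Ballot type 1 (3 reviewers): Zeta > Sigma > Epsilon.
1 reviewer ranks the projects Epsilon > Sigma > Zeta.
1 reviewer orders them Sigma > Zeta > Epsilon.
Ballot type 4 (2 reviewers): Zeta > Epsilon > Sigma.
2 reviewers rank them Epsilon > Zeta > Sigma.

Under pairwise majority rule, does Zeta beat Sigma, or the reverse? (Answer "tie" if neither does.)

Ballots ranking Zeta above Sigma: 3 + 2 + 2 = 7.
Ballots ranking Sigma above Zeta: 9 − 7 = 2.
Zeta wins the head-to-head 7–2.

Zeta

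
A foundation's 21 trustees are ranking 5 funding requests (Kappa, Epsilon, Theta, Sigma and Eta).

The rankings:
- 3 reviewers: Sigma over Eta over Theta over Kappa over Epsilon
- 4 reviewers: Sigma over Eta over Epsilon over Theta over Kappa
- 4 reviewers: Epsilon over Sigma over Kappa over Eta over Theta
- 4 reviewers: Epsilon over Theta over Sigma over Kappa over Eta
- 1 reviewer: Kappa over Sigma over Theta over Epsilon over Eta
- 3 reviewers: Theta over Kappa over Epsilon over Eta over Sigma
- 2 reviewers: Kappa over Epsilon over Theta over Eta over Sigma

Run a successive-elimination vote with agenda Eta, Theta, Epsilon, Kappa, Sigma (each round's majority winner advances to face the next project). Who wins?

Epsilon

Round 1: Eta vs Theta — 11–10, Eta advances.
Round 2: Eta vs Epsilon — 7–14, Epsilon advances.
Round 3: Epsilon vs Kappa — 12–9, Epsilon advances.
Round 4: Epsilon vs Sigma — 13–8, Epsilon advances.
The agenda winner is Epsilon.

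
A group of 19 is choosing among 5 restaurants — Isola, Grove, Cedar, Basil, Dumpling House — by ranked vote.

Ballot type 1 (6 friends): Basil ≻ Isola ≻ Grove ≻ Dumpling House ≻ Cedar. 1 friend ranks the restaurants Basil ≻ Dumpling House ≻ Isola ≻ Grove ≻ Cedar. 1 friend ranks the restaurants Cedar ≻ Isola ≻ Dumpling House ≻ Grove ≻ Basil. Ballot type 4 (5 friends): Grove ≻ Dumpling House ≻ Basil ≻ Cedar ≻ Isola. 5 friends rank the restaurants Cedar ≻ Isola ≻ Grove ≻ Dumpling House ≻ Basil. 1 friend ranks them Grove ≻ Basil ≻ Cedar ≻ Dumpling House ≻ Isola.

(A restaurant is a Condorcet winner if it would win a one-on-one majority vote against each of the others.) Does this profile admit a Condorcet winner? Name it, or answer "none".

Check each pair by majority over 19 ballots:
Isola vs Grove: Isola wins 13–6.
Isola vs Cedar: Cedar, 12–7.
Isola vs Basil: Basil, 13–6.
Isola–Dumpling House: Isola 12–7.
Grove vs Cedar: Grove wins 13–6.
Grove vs Basil: Grove, 12–7.
Grove vs Dumpling House: Grove wins 17–2.
Cedar vs Basil: Basil wins 13–6.
Cedar–Dumpling House: Dumpling House 12–7.
Basil–Dumpling House: Dumpling House 11–8.
Every restaurant loses at least once (Isola loses to Cedar; Grove loses to Isola; Cedar loses to Grove; Basil loses to Grove; Dumpling House loses to Isola). The majority relation contains the cycle Isola > Grove > Cedar > Isola, so there is no Condorcet winner.

none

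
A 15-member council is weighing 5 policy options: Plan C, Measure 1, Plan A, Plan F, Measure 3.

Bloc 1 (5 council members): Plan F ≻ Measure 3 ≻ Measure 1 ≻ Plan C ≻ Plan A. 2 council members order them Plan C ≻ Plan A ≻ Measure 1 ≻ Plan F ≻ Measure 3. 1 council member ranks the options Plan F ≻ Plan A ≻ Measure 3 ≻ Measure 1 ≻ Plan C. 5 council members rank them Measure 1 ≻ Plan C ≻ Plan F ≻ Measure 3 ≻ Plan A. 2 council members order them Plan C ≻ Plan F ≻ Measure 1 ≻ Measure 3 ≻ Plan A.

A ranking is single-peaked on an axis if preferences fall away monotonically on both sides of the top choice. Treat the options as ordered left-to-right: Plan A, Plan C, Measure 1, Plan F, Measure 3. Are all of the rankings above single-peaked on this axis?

no

Axis positions: Plan A=1, Plan C=2, Measure 1=3, Plan F=4, Measure 3=5.
Bloc 1 (peak Plan F at position 4): ranking walks positions 4-5-3-2-1, expanding outward from the peak — single-peaked.
Bloc 2 (peak Plan C at position 2): ranking walks positions 2-1-3-4-5, expanding outward from the peak — single-peaked.
Bloc 3: ranking walks positions 4-1-5-3-2; Plan A is ranked above Measure 1 even though Measure 1 lies between Plan A and the peak Plan F on the axis — preferences dip and rise again. Not single-peaked.
Bloc 4 (peak Measure 1 at position 3): ranking walks positions 3-2-4-5-1, expanding outward from the peak — single-peaked.
Bloc 5: ranking walks positions 2-4-3-5-1; Plan F is ranked above Measure 1 even though Measure 1 lies between Plan F and the peak Plan C on the axis — preferences dip and rise again. Not single-peaked.
Bloc 3 violates single-peakedness, so the profile is not single-peaked on this axis.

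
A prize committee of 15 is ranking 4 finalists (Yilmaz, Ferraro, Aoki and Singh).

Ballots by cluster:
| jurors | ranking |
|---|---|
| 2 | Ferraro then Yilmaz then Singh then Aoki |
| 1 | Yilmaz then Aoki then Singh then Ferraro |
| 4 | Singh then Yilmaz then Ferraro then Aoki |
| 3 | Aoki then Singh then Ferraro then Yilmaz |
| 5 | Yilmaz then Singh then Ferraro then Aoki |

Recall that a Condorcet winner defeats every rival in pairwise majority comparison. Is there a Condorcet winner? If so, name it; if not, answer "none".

Pairwise majorities:
Yilmaz–Ferraro: Yilmaz 10–5.
Yilmaz vs Aoki: 2+1+4+5 = 12 for Yilmaz, 3 for Aoki — Yilmaz by 12–3.
Yilmaz vs Singh: Yilmaz preferred on 2+1+5 = 8 ballots; Yilmaz wins 8–7.
Ferraro vs Aoki: Ferraro preferred on 2+4+5 = 11 ballots; Ferraro wins 11–4.
Ferraro vs Singh: Singh, 13–2.
Aoki–Singh: Singh 11–4.
Yilmaz defeats every rival head-to-head and is the Condorcet winner.

Yilmaz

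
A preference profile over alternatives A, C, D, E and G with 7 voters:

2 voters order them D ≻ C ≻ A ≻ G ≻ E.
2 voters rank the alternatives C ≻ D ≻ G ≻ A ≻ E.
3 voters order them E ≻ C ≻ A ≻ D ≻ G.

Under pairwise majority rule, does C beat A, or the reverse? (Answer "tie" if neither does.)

C

Ballots ranking C above A: 2 + 2 + 3 = 7.
Ballots ranking A above C: 7 − 7 = 0.
C wins the head-to-head 7–0.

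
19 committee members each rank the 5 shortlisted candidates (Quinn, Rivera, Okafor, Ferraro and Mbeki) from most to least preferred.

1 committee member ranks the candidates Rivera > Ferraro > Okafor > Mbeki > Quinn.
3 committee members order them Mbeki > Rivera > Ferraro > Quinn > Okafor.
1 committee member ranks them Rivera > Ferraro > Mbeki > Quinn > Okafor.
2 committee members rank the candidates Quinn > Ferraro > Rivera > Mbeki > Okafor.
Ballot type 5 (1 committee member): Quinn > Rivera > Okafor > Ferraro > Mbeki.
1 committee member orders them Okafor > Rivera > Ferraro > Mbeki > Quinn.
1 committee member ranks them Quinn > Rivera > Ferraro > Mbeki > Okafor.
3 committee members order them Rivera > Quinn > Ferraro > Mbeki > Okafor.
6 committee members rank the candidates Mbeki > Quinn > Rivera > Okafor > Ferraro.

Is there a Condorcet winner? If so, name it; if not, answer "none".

none

Head-to-head results (19 committee members):
Quinn vs Rivera: Quinn, 10–9.
Quinn vs Okafor: Quinn is ranked higher on 17 ballots, Okafor on 2. Quinn wins 17–2.
Quinn vs Ferraro: Quinn preferred on 2+1+1+3+6 = 13 ballots; Quinn wins 13–6.
Quinn vs Mbeki: Mbeki wins 12–7.
Rivera vs Okafor: 18 to 1, Rivera.
Rivera vs Ferraro: 17 for Rivera, 2 for Ferraro — Rivera by 17–2.
Rivera vs Mbeki: 10 for Rivera, 9 for Mbeki — Rivera by 10–9.
Okafor vs Ferraro: Ferraro, 11–8.
Okafor vs Mbeki: Mbeki wins 16–3.
Ferraro vs Mbeki: Ferraro, 10–9.
No candidate is unbeaten: Quinn loses to Mbeki; Rivera loses to Quinn; Okafor loses to Quinn; Ferraro loses to Quinn; Mbeki loses to Rivera. In particular Quinn > Rivera > Mbeki > Quinn is a majority cycle — no Condorcet winner exists.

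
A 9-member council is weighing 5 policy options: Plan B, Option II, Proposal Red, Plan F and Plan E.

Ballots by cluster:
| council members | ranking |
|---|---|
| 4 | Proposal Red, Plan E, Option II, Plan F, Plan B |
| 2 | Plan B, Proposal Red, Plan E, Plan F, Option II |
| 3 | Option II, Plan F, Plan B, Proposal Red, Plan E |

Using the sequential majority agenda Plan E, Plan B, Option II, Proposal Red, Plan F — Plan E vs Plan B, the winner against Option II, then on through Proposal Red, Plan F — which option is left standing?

Proposal Red

Round 1: Plan E vs Plan B — 4–5, Plan B advances.
Round 2: Plan B vs Option II — 2–7, Option II advances.
Round 3: Option II vs Proposal Red — 3–6, Proposal Red advances.
Round 4: Proposal Red vs Plan F — 6–3, Proposal Red advances.
Proposal Red survives the agenda.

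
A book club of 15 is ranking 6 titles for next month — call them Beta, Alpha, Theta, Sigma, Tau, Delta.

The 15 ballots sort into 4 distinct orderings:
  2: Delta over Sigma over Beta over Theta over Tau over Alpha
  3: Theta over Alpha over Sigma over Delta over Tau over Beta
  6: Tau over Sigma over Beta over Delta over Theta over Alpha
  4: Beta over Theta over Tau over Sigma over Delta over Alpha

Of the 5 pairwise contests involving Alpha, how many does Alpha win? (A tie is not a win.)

0

Alpha against each rival (15 members):
Alpha vs Beta: Alpha is ranked higher on 3 ballots, Beta on 12. Beta wins 12–3.
Alpha vs Theta: Alpha is ranked higher on 0 ballots, Theta on 15. Theta wins 15–0.
Alpha vs Sigma: Alpha is ranked higher on 3 ballots, Sigma on 12. Sigma wins 12–3.
Alpha vs Tau: Tau, 12–3.
Alpha vs Delta: 3 to 12, Delta.
Alpha beats no one; loses to Beta, Theta, Sigma, Tau, Delta — 0 pairwise wins.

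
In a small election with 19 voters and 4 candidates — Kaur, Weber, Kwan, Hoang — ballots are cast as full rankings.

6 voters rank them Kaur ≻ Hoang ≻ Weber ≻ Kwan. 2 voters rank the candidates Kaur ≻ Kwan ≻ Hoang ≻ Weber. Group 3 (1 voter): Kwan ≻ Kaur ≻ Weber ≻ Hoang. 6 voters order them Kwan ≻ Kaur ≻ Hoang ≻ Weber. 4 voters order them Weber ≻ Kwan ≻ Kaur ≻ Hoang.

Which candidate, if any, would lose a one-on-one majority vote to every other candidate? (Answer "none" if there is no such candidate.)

none

Head-to-head results (19 voters):
Kaur vs Weber: Kaur, 15–4.
Kaur vs Kwan: 6+2 = 8 for Kaur, 11 for Kwan — Kwan by 11–8.
Kaur–Hoang: Kaur 19–0.
Weber vs Kwan: Weber wins 10–9.
Weber vs Hoang: Hoang, 14–5.
Kwan vs Hoang: 13 to 6, Kwan.
Every candidate wins at least one matchup (Kaur beats Weber; Weber beats Kwan; Kwan beats Kaur; Hoang beats Weber), so there is no Condorcet loser.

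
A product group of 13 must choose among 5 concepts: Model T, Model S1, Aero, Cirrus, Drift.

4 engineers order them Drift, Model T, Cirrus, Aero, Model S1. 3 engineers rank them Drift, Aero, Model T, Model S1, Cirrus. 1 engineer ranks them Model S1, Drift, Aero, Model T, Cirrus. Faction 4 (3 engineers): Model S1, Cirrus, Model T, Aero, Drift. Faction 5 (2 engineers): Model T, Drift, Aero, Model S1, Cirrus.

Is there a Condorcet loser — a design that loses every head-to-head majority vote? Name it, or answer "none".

Head-to-head results (13 engineers):
Model T vs Model S1: Model T is ranked higher on 4+3+2 = 9 ballots, Model S1 on 4. Model T wins 9–4.
Model T–Aero: Model T 9–4.
Model T vs Cirrus: Model T preferred on 4+3+1+2 = 10 ballots; Model T wins 10–3.
Model T–Drift: Drift 8–5.
Model S1 vs Aero: 4 to 9, Aero.
Model S1 vs Cirrus: Model S1, 9–4.
Model S1–Drift: Drift 9–4.
Aero vs Cirrus: Aero is ranked higher on 3+1+2 = 6 ballots, Cirrus on 7. Cirrus wins 7–6.
Aero vs Drift: Drift wins 10–3.
Cirrus vs Drift: Cirrus is ranked higher on 3 ballots, Drift on 10. Drift wins 10–3.
Each design has at least one pairwise win (Model T beats Model S1; Model S1 beats Cirrus; Aero beats Model S1; Cirrus beats Aero; Drift beats Model T) — no Condorcet loser.

none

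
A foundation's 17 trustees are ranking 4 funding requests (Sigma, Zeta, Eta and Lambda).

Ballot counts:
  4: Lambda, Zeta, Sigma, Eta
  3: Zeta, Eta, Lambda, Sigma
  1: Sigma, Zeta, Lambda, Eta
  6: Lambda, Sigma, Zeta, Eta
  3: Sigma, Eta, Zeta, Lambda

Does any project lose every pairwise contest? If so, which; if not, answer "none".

Pairwise majorities:
Sigma vs Zeta: Sigma is ranked higher on 1+6+3 = 10 ballots, Zeta on 7. Sigma wins 10–7.
Sigma vs Eta: Sigma, 14–3.
Sigma vs Lambda: Sigma is ranked higher on 1+3 = 4 ballots, Lambda on 13. Lambda wins 13–4.
Zeta vs Eta: 4+3+1+6 = 14 for Zeta, 3 for Eta — Zeta by 14–3.
Zeta vs Lambda: Lambda, 10–7.
Eta vs Lambda: Eta is ranked higher on 3+3 = 6 ballots, Lambda on 11. Lambda wins 11–6.
Eta loses to every other project — it is the Condorcet loser.

Eta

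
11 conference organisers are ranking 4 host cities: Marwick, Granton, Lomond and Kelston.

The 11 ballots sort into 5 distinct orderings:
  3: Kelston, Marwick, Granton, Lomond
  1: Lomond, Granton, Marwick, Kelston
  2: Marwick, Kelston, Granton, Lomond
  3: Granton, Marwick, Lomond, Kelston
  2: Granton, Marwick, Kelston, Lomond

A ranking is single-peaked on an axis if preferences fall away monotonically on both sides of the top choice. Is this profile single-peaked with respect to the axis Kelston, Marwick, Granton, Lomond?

yes

Axis positions: Kelston=1, Marwick=2, Granton=3, Lomond=4.
Bloc 1 (peak Kelston at position 1): ranking walks positions 1-2-3-4, expanding outward from the peak — single-peaked.
Bloc 2 (peak Lomond at position 4): ranking walks positions 4-3-2-1, expanding outward from the peak — single-peaked.
Bloc 3 (peak Marwick at position 2): ranking walks positions 2-1-3-4, expanding outward from the peak — single-peaked.
Bloc 4 (peak Granton at position 3): ranking walks positions 3-2-4-1, expanding outward from the peak — single-peaked.
Bloc 5 (peak Granton at position 3): ranking walks positions 3-2-1-4, expanding outward from the peak — single-peaked.
Every ranking is single-peaked on this axis.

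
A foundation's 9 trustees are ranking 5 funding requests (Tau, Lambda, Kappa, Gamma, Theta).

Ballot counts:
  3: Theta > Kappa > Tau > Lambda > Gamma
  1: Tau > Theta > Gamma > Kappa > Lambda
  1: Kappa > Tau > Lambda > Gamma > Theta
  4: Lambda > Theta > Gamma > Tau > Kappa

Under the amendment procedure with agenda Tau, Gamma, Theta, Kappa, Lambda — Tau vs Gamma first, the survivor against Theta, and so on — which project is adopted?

Round 1: Tau vs Gamma — 5–4, Tau advances.
Round 2: Tau vs Theta — 2–7, Theta advances.
Round 3: Theta vs Kappa — 8–1, Theta advances.
Round 4: Theta vs Lambda — 4–5, Lambda advances.
Lambda survives the agenda.

Lambda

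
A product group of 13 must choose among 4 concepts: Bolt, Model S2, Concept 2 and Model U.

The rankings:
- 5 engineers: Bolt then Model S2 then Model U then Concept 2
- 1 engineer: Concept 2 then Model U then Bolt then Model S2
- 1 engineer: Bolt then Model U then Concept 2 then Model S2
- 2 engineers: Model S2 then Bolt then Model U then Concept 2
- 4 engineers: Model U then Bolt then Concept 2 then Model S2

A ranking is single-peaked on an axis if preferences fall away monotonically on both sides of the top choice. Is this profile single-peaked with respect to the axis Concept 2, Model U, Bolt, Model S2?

Axis positions: Concept 2=1, Model U=2, Bolt=3, Model S2=4.
Ballot type 1 (peak Bolt at position 3): ranking walks positions 3-4-2-1, expanding outward from the peak — single-peaked.
Ballot type 2 (peak Concept 2 at position 1): ranking walks positions 1-2-3-4, expanding outward from the peak — single-peaked.
Ballot type 3 (peak Bolt at position 3): ranking walks positions 3-2-1-4, expanding outward from the peak — single-peaked.
Ballot type 4 (peak Model S2 at position 4): ranking walks positions 4-3-2-1, expanding outward from the peak — single-peaked.
Ballot type 5 (peak Model U at position 2): ranking walks positions 2-3-1-4, expanding outward from the peak — single-peaked.
Every ranking is single-peaked on this axis.

yes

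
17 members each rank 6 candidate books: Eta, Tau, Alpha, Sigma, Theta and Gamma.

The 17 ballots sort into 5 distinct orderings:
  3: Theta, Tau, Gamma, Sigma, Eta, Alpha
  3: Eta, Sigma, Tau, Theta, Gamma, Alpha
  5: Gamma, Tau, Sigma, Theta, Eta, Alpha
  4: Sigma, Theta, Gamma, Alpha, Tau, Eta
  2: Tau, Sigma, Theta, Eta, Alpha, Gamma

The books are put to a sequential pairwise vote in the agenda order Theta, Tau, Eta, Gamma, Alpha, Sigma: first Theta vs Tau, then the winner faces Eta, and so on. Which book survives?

Round 1: Theta vs Tau — 7–10, Tau advances.
Round 2: Tau vs Eta — 14–3, Tau advances.
Round 3: Tau vs Gamma — 8–9, Gamma advances.
Round 4: Gamma vs Alpha — 15–2, Gamma advances.
Round 5: Gamma vs Sigma — 8–9, Sigma advances.
Sigma survives the agenda.

Sigma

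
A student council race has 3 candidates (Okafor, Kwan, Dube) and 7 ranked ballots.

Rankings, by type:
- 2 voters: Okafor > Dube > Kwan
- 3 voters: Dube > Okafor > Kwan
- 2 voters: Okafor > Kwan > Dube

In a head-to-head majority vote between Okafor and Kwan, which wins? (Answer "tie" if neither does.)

Okafor

Ballots ranking Okafor above Kwan: 2 + 3 + 2 = 7.
Ballots ranking Kwan above Okafor: 7 − 7 = 0.
Okafor wins the head-to-head 7–0.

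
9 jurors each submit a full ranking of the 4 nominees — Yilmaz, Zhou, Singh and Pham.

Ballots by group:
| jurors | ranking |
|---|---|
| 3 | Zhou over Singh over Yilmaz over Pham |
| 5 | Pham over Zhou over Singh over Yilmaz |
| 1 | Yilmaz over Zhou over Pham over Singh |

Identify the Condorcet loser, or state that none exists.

Pairwise majorities:
Yilmaz–Zhou: Zhou 8–1.
Yilmaz vs Singh: 1 for Yilmaz, 8 for Singh — Singh by 8–1.
Yilmaz–Pham: Pham 5–4.
Zhou vs Singh: Zhou, 9–0.
Zhou–Pham: Pham 5–4.
Singh–Pham: Pham 6–3.
Yilmaz is beaten in every head-to-head and is the Condorcet loser.

Yilmaz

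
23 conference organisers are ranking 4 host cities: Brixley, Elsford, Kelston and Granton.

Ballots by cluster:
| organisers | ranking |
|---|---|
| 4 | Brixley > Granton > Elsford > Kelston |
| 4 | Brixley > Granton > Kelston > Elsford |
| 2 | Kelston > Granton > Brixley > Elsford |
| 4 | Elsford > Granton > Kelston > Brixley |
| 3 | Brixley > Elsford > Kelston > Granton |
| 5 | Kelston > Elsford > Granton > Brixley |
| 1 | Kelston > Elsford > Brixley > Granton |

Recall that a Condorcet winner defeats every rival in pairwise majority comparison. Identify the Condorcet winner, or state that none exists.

none

Pairwise majorities:
Brixley vs Elsford: Brixley preferred on 4+4+2+3 = 13 ballots; Brixley wins 13–10.
Brixley vs Kelston: Kelston, 12–11.
Brixley vs Granton: Brixley, 12–11.
Elsford vs Kelston: Elsford preferred on 4+4+3 = 11 ballots; Kelston wins 12–11.
Elsford vs Granton: Elsford, 13–10.
Kelston vs Granton: Kelston is ranked higher on 2+3+5+1 = 11 ballots, Granton on 12. Granton wins 12–11.
Each city drops at least one matchup (Brixley loses to Kelston; Elsford loses to Brixley; Kelston loses to Granton; Granton loses to Brixley); the cycle Brixley > Granton > Kelston > Brixley rules out a Condorcet winner.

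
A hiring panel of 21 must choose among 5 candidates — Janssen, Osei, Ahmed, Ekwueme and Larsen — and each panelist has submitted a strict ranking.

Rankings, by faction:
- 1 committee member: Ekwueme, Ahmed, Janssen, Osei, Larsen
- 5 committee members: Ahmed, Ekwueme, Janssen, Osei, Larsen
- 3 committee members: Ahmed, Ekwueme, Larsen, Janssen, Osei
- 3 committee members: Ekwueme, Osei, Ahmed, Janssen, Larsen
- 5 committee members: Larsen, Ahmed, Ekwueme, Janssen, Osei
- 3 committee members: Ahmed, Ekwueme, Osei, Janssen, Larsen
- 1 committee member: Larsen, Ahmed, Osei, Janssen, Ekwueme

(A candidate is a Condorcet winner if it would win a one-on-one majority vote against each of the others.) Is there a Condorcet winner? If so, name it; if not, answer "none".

Pairwise majorities:
Janssen vs Osei: Janssen, 14–7.
Janssen vs Ahmed: 0 for Janssen, 21 for Ahmed — Ahmed by 21–0.
Janssen vs Ekwueme: Ekwueme wins 20–1.
Janssen vs Larsen: 12 to 9, Janssen.
Osei vs Ahmed: Ahmed wins 18–3.
Osei vs Ekwueme: Ekwueme, 20–1.
Osei vs Larsen: Osei wins 12–9.
Ahmed vs Ekwueme: Ahmed preferred on 5+3+5+3+1 = 17 ballots; Ahmed wins 17–4.
Ahmed vs Larsen: Ahmed wins 15–6.
Ekwueme vs Larsen: Ekwueme wins 15–6.
Ahmed wins every pairwise contest, so Ahmed is the Condorcet winner.

Ahmed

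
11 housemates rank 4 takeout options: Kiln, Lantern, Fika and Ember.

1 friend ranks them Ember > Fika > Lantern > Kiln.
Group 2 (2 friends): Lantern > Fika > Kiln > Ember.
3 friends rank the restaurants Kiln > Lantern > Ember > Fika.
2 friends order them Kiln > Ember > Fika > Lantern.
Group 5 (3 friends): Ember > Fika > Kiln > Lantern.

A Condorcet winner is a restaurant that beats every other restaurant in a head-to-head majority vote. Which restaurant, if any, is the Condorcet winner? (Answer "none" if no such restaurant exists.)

Head-to-head results (11 friends):
Kiln vs Lantern: 3+2+3 = 8 for Kiln, 3 for Lantern — Kiln by 8–3.
Kiln vs Fika: 5 to 6, Fika.
Kiln vs Ember: 7 to 4, Kiln.
Lantern–Fika: Fika 6–5.
Lantern–Ember: Ember 6–5.
Fika vs Ember: 2 for Fika, 9 for Ember — Ember by 9–2.
Every restaurant loses at least once (Kiln loses to Fika; Lantern loses to Kiln; Fika loses to Ember; Ember loses to Kiln). The majority relation contains the cycle Kiln → Ember → Fika → Kiln, so there is no Condorcet winner.

none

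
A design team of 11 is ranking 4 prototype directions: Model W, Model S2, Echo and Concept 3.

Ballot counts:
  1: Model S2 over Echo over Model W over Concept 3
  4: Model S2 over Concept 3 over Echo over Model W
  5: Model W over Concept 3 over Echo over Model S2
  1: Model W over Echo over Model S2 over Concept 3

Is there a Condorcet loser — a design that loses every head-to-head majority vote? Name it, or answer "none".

none

Head-to-head results (11 engineers):
Model W vs Model S2: Model W wins 6–5.
Model W vs Echo: 6 to 5, Model W.
Model W vs Concept 3: Model W wins 7–4.
Model S2 vs Echo: Echo wins 6–5.
Model S2 vs Concept 3: 1+4+1 = 6 for Model S2, 5 for Concept 3 — Model S2 by 6–5.
Echo vs Concept 3: Echo preferred on 1+1 = 2 ballots; Concept 3 wins 9–2.
No design is winless: Model W beats Model S2; Model S2 beats Concept 3; Echo beats Model S2; Concept 3 beats Echo. There is no Condorcet loser.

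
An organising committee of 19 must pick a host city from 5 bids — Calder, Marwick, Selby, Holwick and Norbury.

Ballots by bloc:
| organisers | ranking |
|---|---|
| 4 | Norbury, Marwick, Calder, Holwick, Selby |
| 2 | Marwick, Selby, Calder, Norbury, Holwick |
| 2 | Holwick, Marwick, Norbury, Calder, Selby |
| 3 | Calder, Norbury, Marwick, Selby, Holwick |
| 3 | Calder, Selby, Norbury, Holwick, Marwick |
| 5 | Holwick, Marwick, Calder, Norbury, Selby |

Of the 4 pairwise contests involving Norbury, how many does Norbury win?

3

Norbury against each rival (19 organisers):
Norbury vs Calder: 4+2 = 6 for Norbury, 13 for Calder — Calder by 13–6.
Norbury vs Marwick: Norbury wins 10–9.
Norbury–Selby: Norbury 14–5.
Norbury vs Holwick: 4+2+3+3 = 12 for Norbury, 7 for Holwick — Norbury by 12–7.
Norbury beats Marwick, Selby, Holwick; loses to Calder — 3 pairwise wins.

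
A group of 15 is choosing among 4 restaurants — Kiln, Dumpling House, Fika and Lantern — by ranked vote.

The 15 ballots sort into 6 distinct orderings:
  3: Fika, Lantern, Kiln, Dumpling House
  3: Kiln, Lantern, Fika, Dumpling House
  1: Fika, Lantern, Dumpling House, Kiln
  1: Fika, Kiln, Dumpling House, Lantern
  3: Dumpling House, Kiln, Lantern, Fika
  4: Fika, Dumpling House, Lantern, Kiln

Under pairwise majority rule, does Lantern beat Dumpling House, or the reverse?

Dumpling House

Ballots ranking Lantern above Dumpling House: 3 + 3 + 1 = 7.
Ballots ranking Dumpling House above Lantern: 15 − 7 = 8.
Dumpling House wins the head-to-head 8–7.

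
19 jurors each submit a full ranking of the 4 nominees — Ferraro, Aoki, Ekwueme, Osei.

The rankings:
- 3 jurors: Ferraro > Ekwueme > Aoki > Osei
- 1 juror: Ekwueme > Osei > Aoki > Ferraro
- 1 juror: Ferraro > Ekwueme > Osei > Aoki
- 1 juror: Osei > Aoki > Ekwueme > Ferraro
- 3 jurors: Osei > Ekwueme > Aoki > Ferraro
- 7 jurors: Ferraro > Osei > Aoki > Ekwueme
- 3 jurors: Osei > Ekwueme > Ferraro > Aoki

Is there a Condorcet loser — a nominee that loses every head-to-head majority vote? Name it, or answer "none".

Aoki

Head-to-head results (19 jurors):
Ferraro vs Aoki: 3+1+7+3 = 14 for Ferraro, 5 for Aoki — Ferraro by 14–5.
Ferraro vs Ekwueme: Ferraro preferred on 3+1+7 = 11 ballots; Ferraro wins 11–8.
Ferraro vs Osei: Ferraro wins 11–8.
Aoki vs Ekwueme: Ekwueme wins 11–8.
Aoki vs Osei: Osei, 16–3.
Ekwueme vs Osei: Osei wins 14–5.
Only Aoki has no wins; Aoki is the Condorcet loser.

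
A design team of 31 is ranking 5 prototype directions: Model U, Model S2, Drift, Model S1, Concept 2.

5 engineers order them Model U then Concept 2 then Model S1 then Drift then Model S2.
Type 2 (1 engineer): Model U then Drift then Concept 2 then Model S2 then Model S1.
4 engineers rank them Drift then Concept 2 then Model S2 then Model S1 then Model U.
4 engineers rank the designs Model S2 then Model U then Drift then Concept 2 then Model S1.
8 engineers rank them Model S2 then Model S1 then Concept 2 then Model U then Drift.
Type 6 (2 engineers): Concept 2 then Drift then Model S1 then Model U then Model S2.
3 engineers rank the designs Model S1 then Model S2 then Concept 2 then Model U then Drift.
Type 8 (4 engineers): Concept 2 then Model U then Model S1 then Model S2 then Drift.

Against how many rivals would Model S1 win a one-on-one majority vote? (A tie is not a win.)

2

Model S1 against each rival (31 engineers):
Model S1 vs Model U: Model S1 wins 17–14.
Model S1 vs Model S2: Model S1 preferred on 5+2+3+4 = 14 ballots; Model S2 wins 17–14.
Model S1 vs Drift: 20 to 11, Model S1.
Model S1 vs Concept 2: 11 to 20, Concept 2.
Model S1 beats Model U, Drift; loses to Model S2, Concept 2 — 2 pairwise wins.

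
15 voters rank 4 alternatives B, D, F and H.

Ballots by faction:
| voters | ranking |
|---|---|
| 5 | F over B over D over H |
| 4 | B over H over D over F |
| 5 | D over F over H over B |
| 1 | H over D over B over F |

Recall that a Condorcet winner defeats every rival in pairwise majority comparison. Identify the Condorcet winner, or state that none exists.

none

Check each pair by majority over 15 ballots:
B vs D: 5+4 = 9 for B, 6 for D — B by 9–6.
B vs F: 4+1 = 5 for B, 10 for F — F by 10–5.
B vs H: 5+4 = 9 for B, 6 for H — B by 9–6.
D vs F: 10 to 5, D.
D vs H: D is ranked higher on 5+5 = 10 ballots, H on 5. D wins 10–5.
F vs H: F is ranked higher on 5+5 = 10 ballots, H on 5. F wins 10–5.
No alternative is unbeaten: B loses to F; D loses to B; F loses to D; H loses to B. In particular B > D > F > B is a majority cycle — no Condorcet winner exists.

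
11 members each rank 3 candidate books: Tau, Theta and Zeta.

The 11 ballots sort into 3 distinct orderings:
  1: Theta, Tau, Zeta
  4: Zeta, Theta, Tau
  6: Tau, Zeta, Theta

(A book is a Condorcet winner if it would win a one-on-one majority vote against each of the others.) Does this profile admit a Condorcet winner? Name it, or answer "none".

Head-to-head results (11 members):
Tau–Theta: Tau 6–5.
Tau vs Zeta: Tau is ranked higher on 1+6 = 7 ballots, Zeta on 4. Tau wins 7–4.
Theta–Zeta: Zeta 10–1.
Tau wins every pairwise contest, so Tau is the Condorcet winner.

Tau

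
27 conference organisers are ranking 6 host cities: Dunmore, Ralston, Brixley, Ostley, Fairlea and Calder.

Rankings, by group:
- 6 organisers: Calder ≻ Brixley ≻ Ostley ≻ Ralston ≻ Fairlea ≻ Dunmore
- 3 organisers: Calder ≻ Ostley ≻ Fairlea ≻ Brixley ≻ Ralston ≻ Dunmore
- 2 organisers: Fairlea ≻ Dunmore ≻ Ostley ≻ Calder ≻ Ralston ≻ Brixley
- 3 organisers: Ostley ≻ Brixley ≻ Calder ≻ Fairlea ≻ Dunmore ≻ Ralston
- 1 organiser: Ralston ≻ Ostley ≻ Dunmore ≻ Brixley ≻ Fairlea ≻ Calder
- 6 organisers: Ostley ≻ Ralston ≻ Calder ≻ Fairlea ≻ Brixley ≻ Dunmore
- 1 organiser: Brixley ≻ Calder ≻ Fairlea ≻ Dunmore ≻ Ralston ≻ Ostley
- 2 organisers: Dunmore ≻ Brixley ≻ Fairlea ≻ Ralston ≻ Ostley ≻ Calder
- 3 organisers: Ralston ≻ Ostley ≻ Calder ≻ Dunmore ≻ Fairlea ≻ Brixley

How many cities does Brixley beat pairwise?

2

Brixley against each rival (27 organisers):
Brixley vs Dunmore: 6+3+3+6+1 = 19 for Brixley, 8 for Dunmore — Brixley by 19–8.
Brixley vs Ralston: Brixley, 15–12.
Brixley vs Ostley: Brixley is ranked higher on 6+1+2 = 9 ballots, Ostley on 18. Ostley wins 18–9.
Brixley vs Fairlea: Brixley preferred on 6+3+1+1+2 = 13 ballots; Fairlea wins 14–13.
Brixley vs Calder: 3+1+1+2 = 7 for Brixley, 20 for Calder — Calder by 20–7.
Brixley beats Dunmore, Ralston; loses to Ostley, Fairlea, Calder — 2 pairwise wins.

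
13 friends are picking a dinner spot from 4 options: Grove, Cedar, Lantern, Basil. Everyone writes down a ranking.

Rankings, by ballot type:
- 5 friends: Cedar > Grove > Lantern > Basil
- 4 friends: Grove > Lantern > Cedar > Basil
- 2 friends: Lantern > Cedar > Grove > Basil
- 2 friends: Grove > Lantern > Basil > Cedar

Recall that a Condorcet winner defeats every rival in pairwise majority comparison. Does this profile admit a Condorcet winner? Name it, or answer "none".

none

Pairwise majorities:
Grove vs Cedar: Cedar wins 7–6.
Grove vs Lantern: 5+4+2 = 11 for Grove, 2 for Lantern — Grove by 11–2.
Grove vs Basil: Grove preferred on 5+4+2+2 = 13 ballots; Grove wins 13–0.
Cedar vs Lantern: 5 to 8, Lantern.
Cedar–Basil: Cedar 11–2.
Lantern vs Basil: Lantern preferred on 5+4+2+2 = 13 ballots; Lantern wins 13–0.
Every restaurant loses at least once (Grove loses to Cedar; Cedar loses to Lantern; Lantern loses to Grove; Basil loses to Grove). The majority relation contains the cycle Grove → Lantern → Cedar → Grove, so there is no Condorcet winner.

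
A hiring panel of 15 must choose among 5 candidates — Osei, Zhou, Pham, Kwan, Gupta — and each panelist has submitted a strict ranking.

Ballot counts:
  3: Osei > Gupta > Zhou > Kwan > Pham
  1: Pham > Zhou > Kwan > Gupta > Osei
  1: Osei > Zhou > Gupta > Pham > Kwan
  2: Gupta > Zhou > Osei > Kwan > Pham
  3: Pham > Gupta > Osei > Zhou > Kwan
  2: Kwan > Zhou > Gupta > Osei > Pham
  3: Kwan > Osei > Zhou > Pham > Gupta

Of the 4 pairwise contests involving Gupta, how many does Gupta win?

Gupta against each rival (15 committee members):
Gupta vs Osei: Gupta, 8–7.
Gupta vs Zhou: Gupta wins 8–7.
Gupta vs Pham: 3+1+2+2 = 8 for Gupta, 7 for Pham — Gupta by 8–7.
Gupta vs Kwan: Gupta is ranked higher on 3+1+2+3 = 9 ballots, Kwan on 6. Gupta wins 9–6.
Gupta beats Osei, Zhou, Pham, Kwan — 4 pairwise wins.

4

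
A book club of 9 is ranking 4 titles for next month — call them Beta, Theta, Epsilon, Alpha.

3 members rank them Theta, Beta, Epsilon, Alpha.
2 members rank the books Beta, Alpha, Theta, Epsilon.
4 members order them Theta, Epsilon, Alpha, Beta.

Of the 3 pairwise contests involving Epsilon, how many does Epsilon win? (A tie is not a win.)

1

Epsilon against each rival (9 members):
Epsilon vs Beta: Beta wins 5–4.
Epsilon vs Theta: Theta wins 9–0.
Epsilon vs Alpha: 3+4 = 7 for Epsilon, 2 for Alpha — Epsilon by 7–2.
Epsilon beats Alpha; loses to Beta, Theta — 1 pairwise win.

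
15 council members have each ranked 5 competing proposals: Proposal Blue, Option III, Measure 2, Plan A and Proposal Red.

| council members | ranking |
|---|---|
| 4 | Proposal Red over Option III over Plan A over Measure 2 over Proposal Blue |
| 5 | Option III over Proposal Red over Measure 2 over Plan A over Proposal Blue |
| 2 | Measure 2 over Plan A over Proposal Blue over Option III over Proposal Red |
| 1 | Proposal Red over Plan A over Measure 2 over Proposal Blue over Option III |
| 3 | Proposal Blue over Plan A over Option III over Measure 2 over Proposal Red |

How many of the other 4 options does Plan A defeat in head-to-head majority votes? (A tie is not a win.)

2

Plan A against each rival (15 council members):
Plan A vs Proposal Blue: Plan A, 12–3.
Plan A vs Option III: Option III wins 9–6.
Plan A vs Measure 2: Plan A, 8–7.
Plan A–Proposal Red: Proposal Red 10–5.
Plan A beats Proposal Blue, Measure 2; loses to Option III, Proposal Red — 2 pairwise wins.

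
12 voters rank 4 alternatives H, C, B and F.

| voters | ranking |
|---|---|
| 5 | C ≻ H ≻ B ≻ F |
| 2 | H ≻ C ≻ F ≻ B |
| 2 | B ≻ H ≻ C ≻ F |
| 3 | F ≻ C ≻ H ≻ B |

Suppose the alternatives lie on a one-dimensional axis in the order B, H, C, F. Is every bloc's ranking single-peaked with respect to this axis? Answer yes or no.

Axis positions: B=1, H=2, C=3, F=4.
Bloc 1 (peak C at position 3): ranking walks positions 3-2-1-4, expanding outward from the peak — single-peaked.
Bloc 2 (peak H at position 2): ranking walks positions 2-3-4-1, expanding outward from the peak — single-peaked.
Bloc 3 (peak B at position 1): ranking walks positions 1-2-3-4, expanding outward from the peak — single-peaked.
Bloc 4 (peak F at position 4): ranking walks positions 4-3-2-1, expanding outward from the peak — single-peaked.
Every ranking is single-peaked on this axis.

yes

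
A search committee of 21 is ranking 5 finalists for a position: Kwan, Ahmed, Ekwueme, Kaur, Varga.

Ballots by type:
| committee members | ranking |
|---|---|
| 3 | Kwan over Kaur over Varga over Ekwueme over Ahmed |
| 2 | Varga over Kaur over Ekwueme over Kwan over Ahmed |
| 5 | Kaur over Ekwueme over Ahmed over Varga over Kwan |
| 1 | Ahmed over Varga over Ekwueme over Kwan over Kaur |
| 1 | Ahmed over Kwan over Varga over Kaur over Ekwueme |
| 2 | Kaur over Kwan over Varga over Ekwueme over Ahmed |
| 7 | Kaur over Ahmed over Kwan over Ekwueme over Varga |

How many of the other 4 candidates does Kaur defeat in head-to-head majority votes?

Kaur against each rival (21 committee members):
Kaur vs Kwan: Kaur is ranked higher on 2+5+2+7 = 16 ballots, Kwan on 5. Kaur wins 16–5.
Kaur vs Ahmed: Kaur wins 19–2.
Kaur vs Ekwueme: Kaur wins 20–1.
Kaur vs Varga: 3+5+2+7 = 17 for Kaur, 4 for Varga — Kaur by 17–4.
Kaur beats Kwan, Ahmed, Ekwueme, Varga — 4 pairwise wins.

4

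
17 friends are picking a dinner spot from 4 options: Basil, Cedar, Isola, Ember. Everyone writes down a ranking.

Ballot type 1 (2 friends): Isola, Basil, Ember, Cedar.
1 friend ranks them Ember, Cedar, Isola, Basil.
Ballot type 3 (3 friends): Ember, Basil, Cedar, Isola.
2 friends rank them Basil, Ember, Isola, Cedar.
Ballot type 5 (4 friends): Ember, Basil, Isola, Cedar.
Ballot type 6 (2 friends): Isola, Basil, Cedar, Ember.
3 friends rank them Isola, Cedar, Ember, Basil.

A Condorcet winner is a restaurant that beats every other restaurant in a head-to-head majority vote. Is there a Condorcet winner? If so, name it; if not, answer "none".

Ember

Head-to-head results (17 friends):
Basil–Cedar: Basil 13–4.
Basil vs Isola: Basil, 9–8.
Basil–Ember: Ember 11–6.
Cedar–Isola: Isola 13–4.
Cedar–Ember: Ember 12–5.
Isola–Ember: Ember 10–7.
Only Ember has no losses; Ember is the Condorcet winner.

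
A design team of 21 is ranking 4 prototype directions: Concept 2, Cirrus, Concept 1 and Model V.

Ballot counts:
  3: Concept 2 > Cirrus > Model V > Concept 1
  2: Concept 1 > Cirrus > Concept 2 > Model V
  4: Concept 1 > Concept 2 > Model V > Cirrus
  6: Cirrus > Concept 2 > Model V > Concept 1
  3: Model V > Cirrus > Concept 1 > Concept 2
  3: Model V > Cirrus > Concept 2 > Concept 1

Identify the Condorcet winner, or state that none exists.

Cirrus

Check each pair by majority over 21 ballots:
Concept 2 vs Cirrus: Cirrus wins 14–7.
Concept 2 vs Concept 1: Concept 2, 12–9.
Concept 2 vs Model V: Concept 2, 15–6.
Cirrus vs Concept 1: Cirrus, 15–6.
Cirrus vs Model V: Cirrus, 11–10.
Concept 1–Model V: Model V 15–6.
Cirrus beats each of Concept 2, Concept 1, Model V — Cirrus is the Condorcet winner.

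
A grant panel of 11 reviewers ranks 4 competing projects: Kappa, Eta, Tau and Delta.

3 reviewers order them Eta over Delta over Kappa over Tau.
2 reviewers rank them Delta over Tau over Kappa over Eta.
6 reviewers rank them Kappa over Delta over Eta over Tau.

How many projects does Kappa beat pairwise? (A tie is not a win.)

3

Kappa against each rival (11 reviewers):
Kappa vs Eta: 2+6 = 8 for Kappa, 3 for Eta — Kappa by 8–3.
Kappa vs Tau: Kappa wins 9–2.
Kappa vs Delta: Kappa wins 6–5.
Kappa beats Eta, Tau, Delta — 3 pairwise wins.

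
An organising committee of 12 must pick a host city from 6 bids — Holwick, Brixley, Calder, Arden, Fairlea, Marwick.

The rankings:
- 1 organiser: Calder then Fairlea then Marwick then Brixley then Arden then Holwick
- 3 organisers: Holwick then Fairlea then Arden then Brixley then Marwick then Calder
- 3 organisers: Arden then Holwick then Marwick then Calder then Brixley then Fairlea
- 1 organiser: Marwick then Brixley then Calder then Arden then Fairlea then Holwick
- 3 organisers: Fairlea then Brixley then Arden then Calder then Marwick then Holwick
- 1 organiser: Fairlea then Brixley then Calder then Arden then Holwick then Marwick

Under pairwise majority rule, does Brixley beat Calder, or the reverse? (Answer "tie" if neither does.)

Ballots ranking Brixley above Calder: 3 + 1 + 3 + 1 = 8.
Ballots ranking Calder above Brixley: 12 − 8 = 4.
Brixley wins the head-to-head 8–4.

Brixley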